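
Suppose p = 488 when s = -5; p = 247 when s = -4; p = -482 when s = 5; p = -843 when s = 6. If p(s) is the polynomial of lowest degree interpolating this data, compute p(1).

2

Using Newton's divided-difference form:
p[-5,-4] = (247 - 488) / (-4 - (-5)) = -241
p[-4,5] = (-482 - 247) / (5 - (-4)) = -81
p[5,6] = (-843 - (-482)) / (6 - 5) = -361
p[-5,-4,5] = (-81 - (-241)) / (5 - (-5)) = 16
p[-4,5,6] = (-361 - (-81)) / (6 - (-4)) = -28
p[-5,-4,5,6] = (-28 - 16) / (6 - (-5)) = -4
p(1) = 488 + (-241)·(6) + 16·(6)·(5) + (-4)·(6)·(5)·(-4) = 2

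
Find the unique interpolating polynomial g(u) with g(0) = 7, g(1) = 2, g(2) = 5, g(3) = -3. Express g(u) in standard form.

g(u) = -(19/6)u^3 + (27/2)u^2 - (46/3)u + 7

Newton's divided differences:
g[0,1] = (2 - 7) / (1 - 0) = -5
g[1,2] = (5 - 2) / (2 - 1) = 3
g[2,3] = (-3 - 5) / (3 - 2) = -8
g[0,1,2] = (3 - (-5)) / (2 - 0) = 4
g[1,2,3] = (-8 - 3) / (3 - 1) = -11/2
g[0,1,2,3] = (-11/2 - 4) / (3 - 0) = -19/6
g(u) = 7 + (-5)·u + 4·u(u - 1) + (-19/6)·u(u - 1)(u - 2)
Expanding: g(u) = -(19/6)u^3 + (27/2)u^2 - (46/3)u + 7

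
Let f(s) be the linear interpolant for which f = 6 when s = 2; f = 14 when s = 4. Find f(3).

Evaluate each Lagrange basis at s = 3:
L_0(3) = (-1)/[(-2)] = 1/2
L_1(3) = (1)/[(2)] = 1/2
Sum: 6·(1/2) + 14·(1/2) = 10

10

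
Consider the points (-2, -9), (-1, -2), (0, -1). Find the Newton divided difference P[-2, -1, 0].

P[-2,-1] = (-2 - (-9)) / (-1 - (-2)) = 7
P[-1,0] = (-1 - (-2)) / (0 - (-1)) = 1
P[-2,-1,0] = (1 - 7) / (0 - (-2)) = -3

-3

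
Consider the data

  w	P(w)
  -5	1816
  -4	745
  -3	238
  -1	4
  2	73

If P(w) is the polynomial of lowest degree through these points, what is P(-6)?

L_0(-6) = (-2)·(-3)·(-5)·(-8)/[(-1)·(-2)·(-4)·(-7)] = 30/7
L_1(-6) = (-1)·(-3)·(-5)·(-8)/[(1)·(-1)·(-3)·(-6)] = -20/3
L_2(-6) = (-1)·(-2)·(-5)·(-8)/[(2)·(1)·(-2)·(-5)] = 4
L_3(-6) = (-1)·(-2)·(-3)·(-8)/[(4)·(3)·(2)·(-3)] = -2/3
L_4(-6) = (-1)·(-2)·(-3)·(-5)/[(7)·(6)·(5)·(3)] = 1/21
Sum: 1816·(30/7) + 745·(-20/3) + 238·(4) + 4·(-2/3) + 73·(1/21) = 3769

3769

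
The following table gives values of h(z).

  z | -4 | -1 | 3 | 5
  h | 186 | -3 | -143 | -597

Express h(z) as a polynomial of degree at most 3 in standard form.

L_0(z) = (z + 1)(z - 3)(z - 5) / [-189] = -(1/189)z^3 + (1/27)z^2 - (1/27)z - 5/63
L_1(z) = (z + 4)(z - 3)(z - 5) / [72] = (1/72)z^3 - (1/18)z^2 - (17/72)z + 5/6
L_2(z) = (z + 4)(z + 1)(z - 5) / [-56] = -(1/56)z^3 + (3/8)z + 5/14
L_3(z) = (z + 4)(z + 1)(z - 3) / [108] = (1/108)z^3 + (1/54)z^2 - (11/108)z - 1/9
h(z) = 186·L_0 + (-3)·L_1 + (-143)·L_2 + (-597)·L_3
  186·L_0(z) = -(62/63)z^3 + (62/9)z^2 - (62/9)z - 310/21
  (-3)·L_1(z) = -(1/24)z^3 + (1/6)z^2 + (17/24)z - 5/2
  (-143)·L_2(z) = (143/56)z^3 - (429/8)z - 715/14
  (-597)·L_3(z) = -(199/36)z^3 - (199/18)z^2 + (2189/36)z + 199/3
Adding term by term: -4z^3 - 4z^2 + z - 2

h(z) = -4z^3 - 4z^2 + z - 2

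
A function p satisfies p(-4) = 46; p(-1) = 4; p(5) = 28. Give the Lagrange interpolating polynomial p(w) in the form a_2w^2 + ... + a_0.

L_0(w) = (w + 1)(w - 5) / [27] = (1/27)w^2 - (4/27)w - 5/27
L_1(w) = (w + 4)(w - 5) / [-18] = -(1/18)w^2 + (1/18)w + 10/9
L_2(w) = (w + 4)(w + 1) / [54] = (1/54)w^2 + (5/54)w + 2/27
p(w) = 46·L_0 + 4·L_1 + 28·L_2
  46·L_0(w) = (46/27)w^2 - (184/27)w - 230/27
  4·L_1(w) = -(2/9)w^2 + (2/9)w + 40/9
  28·L_2(w) = (14/27)w^2 + (70/27)w + 56/27
Adding term by term: 2w^2 - 4w - 2

p(w) = 2w^2 - 4w - 2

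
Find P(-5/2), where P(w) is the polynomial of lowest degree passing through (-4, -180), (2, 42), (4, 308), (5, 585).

Using Newton's divided-difference form:
P[-4,2] = (42 - (-180)) / (2 - (-4)) = 37
P[2,4] = (308 - 42) / (4 - 2) = 133
P[4,5] = (585 - 308) / (5 - 4) = 277
P[-4,2,4] = (133 - 37) / (4 - (-4)) = 12
P[2,4,5] = (277 - 133) / (5 - 2) = 48
P[-4,2,4,5] = (48 - 12) / (5 - (-4)) = 4
P(-5/2) = -180 + 37·(3/2) + 12·(3/2)·(-9/2) + 4·(3/2)·(-9/2)·(-13/2) = -30

-30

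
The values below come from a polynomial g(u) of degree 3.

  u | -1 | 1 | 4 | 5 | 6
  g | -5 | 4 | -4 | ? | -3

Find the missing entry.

The 4 known values determine g uniquely (degree ≤ 3).
Evaluate each Lagrange basis at u = 5:
L_0(5) = (4)·(1)·(-1)/[(-2)·(-5)·(-7)] = 2/35
L_1(5) = (6)·(1)·(-1)/[(2)·(-3)·(-5)] = -1/5
L_2(5) = (6)·(4)·(-1)/[(5)·(3)·(-2)] = 4/5
L_3(5) = (6)·(4)·(1)/[(7)·(5)·(2)] = 12/35
Sum: (-5)·(2/35) + 4·(-1/5) + (-4)·(4/5) + (-3)·(12/35) = -186/35

-186/35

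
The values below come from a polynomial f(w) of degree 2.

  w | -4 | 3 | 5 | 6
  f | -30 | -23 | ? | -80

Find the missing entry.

The 3 known values determine f uniquely (degree ≤ 2).
Evaluate each Lagrange basis at w = 5:
L_0(5) = (2)·(-1)/[(-7)·(-10)] = -1/35
L_1(5) = (9)·(-1)/[(7)·(-3)] = 3/7
L_2(5) = (9)·(2)/[(10)·(3)] = 3/5
Sum: (-30)·(-1/35) + (-23)·(3/7) + (-80)·(3/5) = -57

-57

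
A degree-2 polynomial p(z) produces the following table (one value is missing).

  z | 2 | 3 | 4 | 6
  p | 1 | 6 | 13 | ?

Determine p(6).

The 3 known values determine p uniquely (degree ≤ 2).
L_0(6) = (3)·(2)/[(-1)·(-2)] = 3
L_1(6) = (4)·(2)/[(1)·(-1)] = -8
L_2(6) = (4)·(3)/[(2)·(1)] = 6
Sum: 1·(3) + 6·(-8) + 13·(6) = 33

33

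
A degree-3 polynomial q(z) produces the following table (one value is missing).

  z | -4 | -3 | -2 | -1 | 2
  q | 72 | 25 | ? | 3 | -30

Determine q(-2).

6

The 4 known values determine q uniquely (degree ≤ 3).
Evaluate each Lagrange basis at z = -2:
L_0(-2) = (1)·(-1)·(-4)/[(-1)·(-3)·(-6)] = -2/9
L_1(-2) = (2)·(-1)·(-4)/[(1)·(-2)·(-5)] = 4/5
L_2(-2) = (2)·(1)·(-4)/[(3)·(2)·(-3)] = 4/9
L_3(-2) = (2)·(1)·(-1)/[(6)·(5)·(3)] = -1/45
Sum: 72·(-2/9) + 25·(4/5) + 3·(4/9) + (-30)·(-1/45) = 6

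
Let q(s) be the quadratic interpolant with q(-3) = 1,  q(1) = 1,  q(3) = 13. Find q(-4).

Using Newton's divided-difference form:
q[-3,1] = (1 - 1) / (1 - (-3)) = 0
q[1,3] = (13 - 1) / (3 - 1) = 6
q[-3,1,3] = (6 - 0) / (3 - (-3)) = 1
q(-4) = 1 + 0·(-1) + 1·(-1)·(-5) = 6

6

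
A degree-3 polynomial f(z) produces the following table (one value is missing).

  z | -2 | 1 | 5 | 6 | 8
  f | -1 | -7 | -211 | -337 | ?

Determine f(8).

The 4 known values determine f uniquely (degree ≤ 3).
Evaluate each Lagrange basis at z = 8:
L_0(8) = (7)·(3)·(2)/[(-3)·(-7)·(-8)] = -1/4
L_1(8) = (10)·(3)·(2)/[(3)·(-4)·(-5)] = 1
L_2(8) = (10)·(7)·(2)/[(7)·(4)·(-1)] = -5
L_3(8) = (10)·(7)·(3)/[(8)·(5)·(1)] = 21/4
Sum: (-1)·(-1/4) + (-7)·(1) + (-211)·(-5) + (-337)·(21/4) = -721

-721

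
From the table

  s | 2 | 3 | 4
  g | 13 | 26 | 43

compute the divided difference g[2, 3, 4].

g[2,3] = (26 - 13) / (3 - 2) = 13
g[3,4] = (43 - 26) / (4 - 3) = 17
g[2,3,4] = (17 - 13) / (4 - 2) = 2

2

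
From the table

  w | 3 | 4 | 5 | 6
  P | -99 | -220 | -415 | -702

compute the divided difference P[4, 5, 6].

P[4,5] = (-415 - (-220)) / (5 - 4) = -195
P[5,6] = (-702 - (-415)) / (6 - 5) = -287
P[4,5,6] = (-287 - (-195)) / (6 - 4) = -46

-46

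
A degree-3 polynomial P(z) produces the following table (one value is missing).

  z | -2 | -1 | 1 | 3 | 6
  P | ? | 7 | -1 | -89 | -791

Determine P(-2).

The 4 known values determine P uniquely (degree ≤ 3).
L_0(-2) = (-3)·(-5)·(-8)/[(-2)·(-4)·(-7)] = 15/7
L_1(-2) = (-1)·(-5)·(-8)/[(2)·(-2)·(-5)] = -2
L_2(-2) = (-1)·(-3)·(-8)/[(4)·(2)·(-3)] = 1
L_3(-2) = (-1)·(-3)·(-5)/[(7)·(5)·(3)] = -1/7
Sum: 7·(15/7) + (-1)·(-2) + (-89)·(1) + (-791)·(-1/7) = 41

41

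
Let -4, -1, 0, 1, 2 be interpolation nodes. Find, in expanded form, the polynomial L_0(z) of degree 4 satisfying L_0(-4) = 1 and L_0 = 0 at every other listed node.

L_0(z) = (1/360)z^4 - (1/180)z^3 - (1/360)z^2 + (1/180)z

L_0(z) = (z + 1)z(z - 1)(z - 2) / [(-3)·(-4)·(-5)·(-6)]
       = (z^4 - 2z^3 - z^2 + 2z) / (360)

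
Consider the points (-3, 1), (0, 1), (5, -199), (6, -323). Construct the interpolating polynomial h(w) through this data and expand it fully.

L_0(w) = w(w - 5)(w - 6) / [-216] = -(1/216)w^3 + (11/216)w^2 - (5/36)w
L_1(w) = (w + 3)(w - 5)(w - 6) / [90] = (1/90)w^3 - (4/45)w^2 - (1/30)w + 1
L_2(w) = (w + 3)w(w - 6) / [-40] = -(1/40)w^3 + (3/40)w^2 + (9/20)w
L_3(w) = (w + 3)w(w - 5) / [54] = (1/54)w^3 - (1/27)w^2 - (5/18)w
h(w) = 1·L_0 + 1·L_1 + (-199)·L_2 + (-323)·L_3
  1·L_0(w) = -(1/216)w^3 + (11/216)w^2 - (5/36)w
  1·L_1(w) = (1/90)w^3 - (4/45)w^2 - (1/30)w + 1
  (-199)·L_2(w) = (199/40)w^3 - (597/40)w^2 - (1791/20)w
  (-323)·L_3(w) = -(323/54)w^3 + (323/27)w^2 + (1615/18)w
Adding term by term: -w^3 - 3w^2 + 1

h(w) = -w^3 - 3w^2 + 1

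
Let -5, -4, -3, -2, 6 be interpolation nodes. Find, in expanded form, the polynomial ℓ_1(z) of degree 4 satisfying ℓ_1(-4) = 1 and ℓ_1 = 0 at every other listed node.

ℓ_1(z) = -(1/20)z^4 - (1/5)z^3 + (29/20)z^2 + (39/5)z + 9

ℓ_1(z) = (z + 5)(z + 3)(z + 2)(z - 6) / [(1)·(-1)·(-2)·(-10)]
       = (z^4 + 4z^3 - 29z^2 - 156z - 180) / (-20)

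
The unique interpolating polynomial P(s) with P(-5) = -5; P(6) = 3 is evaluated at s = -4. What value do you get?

-47/11

L_0(-4) = (-10)/[(-11)] = 10/11
L_1(-4) = (1)/[(11)] = 1/11
Sum: (-5)·(10/11) + 3·(1/11) = -47/11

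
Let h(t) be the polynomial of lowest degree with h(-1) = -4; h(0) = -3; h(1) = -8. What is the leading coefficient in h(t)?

-3

L_0(t) = t(t - 1) / [2] = (1/2)t^2 - (1/2)t
L_1(t) = (t + 1)(t - 1) / [-1] = -t^2 + 1
L_2(t) = (t + 1)t / [2] = (1/2)t^2 + (1/2)t
h(t) = (-4)·L_0 + (-3)·L_1 + (-8)·L_2
Only the coefficient of t^2 is needed; take it from each L_i and combine:
(-4)·(1/2) + (-3)·(-1) + (-8)·(1/2) = -3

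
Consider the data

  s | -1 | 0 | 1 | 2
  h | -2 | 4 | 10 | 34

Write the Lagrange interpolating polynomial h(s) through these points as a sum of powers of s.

h(s) = 3s^3 + 3s + 4

Build the Lagrange basis polynomials:
L_0(s) = s(s - 1)(s - 2) / [-6] = -(1/6)s^3 + (1/2)s^2 - (1/3)s
L_1(s) = (s + 1)(s - 1)(s - 2) / [2] = (1/2)s^3 - s^2 - (1/2)s + 1
L_2(s) = (s + 1)s(s - 2) / [-2] = -(1/2)s^3 + (1/2)s^2 + s
L_3(s) = (s + 1)s(s - 1) / [6] = (1/6)s^3 - (1/6)s
h(s) = (-2)·L_0 + 4·L_1 + 10·L_2 + 34·L_3
  (-2)·L_0(s) = (1/3)s^3 - s^2 + (2/3)s
  4·L_1(s) = 2s^3 - 4s^2 - 2s + 4
  10·L_2(s) = -5s^3 + 5s^2 + 10s
  34·L_3(s) = (17/3)s^3 - (17/3)s
Adding term by term: 3s^3 + 3s + 4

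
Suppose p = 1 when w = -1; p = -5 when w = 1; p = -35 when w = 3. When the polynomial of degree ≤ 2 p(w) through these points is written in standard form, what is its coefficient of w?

-3

Build the Lagrange basis polynomials:
L_0(w) = (w - 1)(w - 3) / [8] = (1/8)w^2 - (1/2)w + 3/8
L_1(w) = (w + 1)(w - 3) / [-4] = -(1/4)w^2 + (1/2)w + 3/4
L_2(w) = (w + 1)(w - 1) / [8] = (1/8)w^2 - 1/8
p(w) = 1·L_0 + (-5)·L_1 + (-35)·L_2
Only the coefficient of w is needed; take it from each L_i and combine:
1·(-1/2) + (-5)·(1/2) + (-35)·(0) = -3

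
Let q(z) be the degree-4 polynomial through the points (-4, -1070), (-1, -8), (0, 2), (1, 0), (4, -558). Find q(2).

Evaluate each Lagrange basis at z = 2:
L_0(2) = (3)·(2)·(1)·(-2)/[(-3)·(-4)·(-5)·(-8)] = -1/40
L_1(2) = (6)·(2)·(1)·(-2)/[(3)·(-1)·(-2)·(-5)] = 4/5
L_2(2) = (6)·(3)·(1)·(-2)/[(4)·(1)·(-1)·(-4)] = -9/4
L_3(2) = (6)·(3)·(2)·(-2)/[(5)·(2)·(1)·(-3)] = 12/5
L_4(2) = (6)·(3)·(2)·(1)/[(8)·(5)·(4)·(3)] = 3/40
Sum: (-1070)·(-1/40) + (-8)·(4/5) + 2·(-9/4) + 0 + (-558)·(3/40) = -26

-26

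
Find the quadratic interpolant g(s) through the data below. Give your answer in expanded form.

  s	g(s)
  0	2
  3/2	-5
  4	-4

Build the Lagrange basis polynomials:
L_0(s) = (s - 3/2)(s - 4) / [6] = (1/6)s^2 - (11/12)s + 1
L_1(s) = s(s - 4) / [-15/4] = -(4/15)s^2 + (16/15)s
L_2(s) = s(s - 3/2) / [10] = (1/10)s^2 - (3/20)s
g(s) = 2·L_0 + (-5)·L_1 + (-4)·L_2
  2·L_0(s) = (1/3)s^2 - (11/6)s + 2
  (-5)·L_1(s) = (4/3)s^2 - (16/3)s
  (-4)·L_2(s) = -(2/5)s^2 + (3/5)s
Adding term by term: (19/15)s^2 - (197/30)s + 2

g(s) = (19/15)s^2 - (197/30)s + 2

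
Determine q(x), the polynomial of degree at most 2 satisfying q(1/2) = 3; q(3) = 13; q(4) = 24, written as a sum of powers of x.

q(x) = 2x^2 - 3x + 4

L_0(x) = (x - 3)(x - 4) / [35/4] = (4/35)x^2 - (4/5)x + 48/35
L_1(x) = (x - 1/2)(x - 4) / [-5/2] = -(2/5)x^2 + (9/5)x - 4/5
L_2(x) = (x - 1/2)(x - 3) / [7/2] = (2/7)x^2 - x + 3/7
q(x) = 3·L_0 + 13·L_1 + 24·L_2
  3·L_0(x) = (12/35)x^2 - (12/5)x + 144/35
  13·L_1(x) = -(26/5)x^2 + (117/5)x - 52/5
  24·L_2(x) = (48/7)x^2 - 24x + 72/7
Adding term by term: 2x^2 - 3x + 4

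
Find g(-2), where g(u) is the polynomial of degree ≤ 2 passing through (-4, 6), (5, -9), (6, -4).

-20/3

L_0(-2) = (-7)·(-8)/[(-9)·(-10)] = 28/45
L_1(-2) = (2)·(-8)/[(9)·(-1)] = 16/9
L_2(-2) = (2)·(-7)/[(10)·(1)] = -7/5
Sum: 6·(28/45) + (-9)·(16/9) + (-4)·(-7/5) = -20/3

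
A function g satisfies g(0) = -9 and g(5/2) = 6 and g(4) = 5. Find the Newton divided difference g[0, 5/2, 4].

-5/3

g[0,5/2] = (6 - (-9)) / (5/2 - 0) = 6
g[5/2,4] = (5 - 6) / (4 - 5/2) = -2/3
g[0,5/2,4] = (-2/3 - 6) / (4 - 0) = -5/3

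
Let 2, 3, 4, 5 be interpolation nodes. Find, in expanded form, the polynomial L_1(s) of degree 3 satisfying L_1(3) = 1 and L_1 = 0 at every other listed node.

L_1(s) = (s - 2)(s - 4)(s - 5) / [(1)·(-1)·(-2)]
       = (s^3 - 11s^2 + 38s - 40) / (2)

L_1(s) = (1/2)s^3 - (11/2)s^2 + 19s - 20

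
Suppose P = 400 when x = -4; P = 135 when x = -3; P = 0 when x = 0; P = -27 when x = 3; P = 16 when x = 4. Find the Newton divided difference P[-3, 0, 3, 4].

1

P[-3,0] = (0 - 135) / (0 - (-3)) = -45
P[0,3] = (-27 - 0) / (3 - 0) = -9
P[3,4] = (16 - (-27)) / (4 - 3) = 43
P[-3,0,3] = (-9 - (-45)) / (3 - (-3)) = 6
P[0,3,4] = (43 - (-9)) / (4 - 0) = 13
P[-3,0,3,4] = (13 - 6) / (4 - (-3)) = 1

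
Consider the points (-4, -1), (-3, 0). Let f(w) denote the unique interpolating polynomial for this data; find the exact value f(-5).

-2

Evaluate each Lagrange basis at w = -5:
L_0(-5) = (-2)/[(-1)] = 2
L_1(-5) = (-1)/[(1)] = -1
Sum: (-1)·(2) + 0 = -2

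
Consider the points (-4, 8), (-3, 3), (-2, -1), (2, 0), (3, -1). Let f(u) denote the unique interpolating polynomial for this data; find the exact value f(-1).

Evaluate each Lagrange basis at u = -1:
L_0(-1) = (2)·(1)·(-3)·(-4)/[(-1)·(-2)·(-6)·(-7)] = 2/7
L_1(-1) = (3)·(1)·(-3)·(-4)/[(1)·(-1)·(-5)·(-6)] = -6/5
L_2(-1) = (3)·(2)·(-3)·(-4)/[(2)·(1)·(-4)·(-5)] = 9/5
L_3(-1) = (3)·(2)·(1)·(-4)/[(6)·(5)·(4)·(-1)] = 1/5
L_4(-1) = (3)·(2)·(1)·(-3)/[(7)·(6)·(5)·(1)] = -3/35
Sum: 8·(2/7) + 3·(-6/5) + (-1)·(9/5) + 0 + (-1)·(-3/35) = -106/35

-106/35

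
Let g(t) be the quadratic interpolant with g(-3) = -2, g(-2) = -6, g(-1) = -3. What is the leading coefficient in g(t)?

L_0(t) = (t + 2)(t + 1) / [2] = (1/2)t^2 + (3/2)t + 1
L_1(t) = (t + 3)(t + 1) / [-1] = -t^2 - 4t - 3
L_2(t) = (t + 3)(t + 2) / [2] = (1/2)t^2 + (5/2)t + 3
g(t) = (-2)·L_0 + (-6)·L_1 + (-3)·L_2
Only the coefficient of t^2 is needed; take it from each L_i and combine:
(-2)·(1/2) + (-6)·(-1) + (-3)·(1/2) = 7/2

7/2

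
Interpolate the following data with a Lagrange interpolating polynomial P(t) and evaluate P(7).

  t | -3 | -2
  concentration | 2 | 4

Evaluate each Lagrange basis at t = 7:
L_0(7) = (9)/[(-1)] = -9
L_1(7) = (10)/[(1)] = 10
Sum: 2·(-9) + 4·(10) = 22

22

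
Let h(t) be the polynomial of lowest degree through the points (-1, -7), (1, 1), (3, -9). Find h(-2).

L_0(-2) = (-3)·(-5)/[(-2)·(-4)] = 15/8
L_1(-2) = (-1)·(-5)/[(2)·(-2)] = -5/4
L_2(-2) = (-1)·(-3)/[(4)·(2)] = 3/8
Sum: (-7)·(15/8) + 1·(-5/4) + (-9)·(3/8) = -71/4

-71/4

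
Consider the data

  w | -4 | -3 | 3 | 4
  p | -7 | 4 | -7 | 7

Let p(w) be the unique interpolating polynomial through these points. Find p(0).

-24/7

Evaluate each Lagrange basis at w = 0:
L_0(0) = (3)·(-3)·(-4)/[(-1)·(-7)·(-8)] = -9/14
L_1(0) = (4)·(-3)·(-4)/[(1)·(-6)·(-7)] = 8/7
L_2(0) = (4)·(3)·(-4)/[(7)·(6)·(-1)] = 8/7
L_3(0) = (4)·(3)·(-3)/[(8)·(7)·(1)] = -9/14
Sum: (-7)·(-9/14) + 4·(8/7) + (-7)·(8/7) + 7·(-9/14) = -24/7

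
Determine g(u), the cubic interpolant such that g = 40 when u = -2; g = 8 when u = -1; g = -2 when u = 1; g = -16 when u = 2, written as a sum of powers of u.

L_0(u) = (u + 1)(u - 1)(u - 2) / [-12] = -(1/12)u^3 + (1/6)u^2 + (1/12)u - 1/6
L_1(u) = (u + 2)(u - 1)(u - 2) / [6] = (1/6)u^3 - (1/6)u^2 - (2/3)u + 2/3
L_2(u) = (u + 2)(u + 1)(u - 2) / [-6] = -(1/6)u^3 - (1/6)u^2 + (2/3)u + 2/3
L_3(u) = (u + 2)(u + 1)(u - 1) / [12] = (1/12)u^3 + (1/6)u^2 - (1/12)u - 1/6
g(u) = 40·L_0 + 8·L_1 + (-2)·L_2 + (-16)·L_3
  40·L_0(u) = -(10/3)u^3 + (20/3)u^2 + (10/3)u - 20/3
  8·L_1(u) = (4/3)u^3 - (4/3)u^2 - (16/3)u + 16/3
  (-2)·L_2(u) = (1/3)u^3 + (1/3)u^2 - (4/3)u - 4/3
  (-16)·L_3(u) = -(4/3)u^3 - (8/3)u^2 + (4/3)u + 8/3
Adding term by term: -3u^3 + 3u^2 - 2u

g(u) = -3u^3 + 3u^2 - 2u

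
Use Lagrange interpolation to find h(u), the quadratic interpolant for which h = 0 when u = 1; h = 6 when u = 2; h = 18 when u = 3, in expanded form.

Build the Lagrange basis polynomials:
L_0(u) = (u - 2)(u - 3) / [2] = (1/2)u^2 - (5/2)u + 3
L_1(u) = (u - 1)(u - 3) / [-1] = -u^2 + 4u - 3
L_2(u) = (u - 1)(u - 2) / [2] = (1/2)u^2 - (3/2)u + 1
h(u) = 0·L_0 + 6·L_1 + 18·L_2
  0·L_0(u) = 0
  6·L_1(u) = -6u^2 + 24u - 18
  18·L_2(u) = 9u^2 - 27u + 18
Adding term by term: 3u^2 - 3u

h(u) = 3u^2 - 3u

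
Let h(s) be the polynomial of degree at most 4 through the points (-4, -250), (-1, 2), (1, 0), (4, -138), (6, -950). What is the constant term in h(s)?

L_0(s) = (s + 1)(s - 1)(s - 4)(s - 6) / [1200] = (1/1200)s^4 - (1/120)s^3 + (23/1200)s^2 + (1/120)s - 1/50
L_1(s) = (s + 4)(s - 1)(s - 4)(s - 6) / [-210] = -(1/210)s^4 + (1/30)s^3 + (1/21)s^2 - (8/15)s + 16/35
L_2(s) = (s + 4)(s + 1)(s - 4)(s - 6) / [150] = (1/150)s^4 - (1/30)s^3 - (11/75)s^2 + (8/15)s + 16/25
L_3(s) = (s + 4)(s + 1)(s - 1)(s - 6) / [-240] = -(1/240)s^4 + (1/120)s^3 + (5/48)s^2 - (1/120)s - 1/10
L_4(s) = (s + 4)(s + 1)(s - 1)(s - 4) / [700] = (1/700)s^4 - (17/700)s^2 + 4/175
h(s) = (-250)·L_0 + 2·L_1 + 0·L_2 + (-138)·L_3 + (-950)·L_4
Only the constant term is needed; take it from each L_i and combine:
(-250)·(-1/50) + 2·(16/35) + 0·(16/25) + (-138)·(-1/10) + (-950)·(4/175) = -2

-2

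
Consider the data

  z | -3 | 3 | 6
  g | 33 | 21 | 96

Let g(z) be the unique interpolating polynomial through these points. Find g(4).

40

Evaluate each Lagrange basis at z = 4:
L_0(4) = (1)·(-2)/[(-6)·(-9)] = -1/27
L_1(4) = (7)·(-2)/[(6)·(-3)] = 7/9
L_2(4) = (7)·(1)/[(9)·(3)] = 7/27
Sum: 33·(-1/27) + 21·(7/9) + 96·(7/27) = 40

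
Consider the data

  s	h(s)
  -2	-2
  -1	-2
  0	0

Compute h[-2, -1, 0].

h[-2,-1] = (-2 - (-2)) / (-1 - (-2)) = 0
h[-1,0] = (0 - (-2)) / (0 - (-1)) = 2
h[-2,-1,0] = (2 - 0) / (0 - (-2)) = 1

1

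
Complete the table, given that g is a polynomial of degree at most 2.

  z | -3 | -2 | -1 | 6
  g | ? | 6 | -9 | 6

The 3 known values determine g uniquely (degree ≤ 2).
L_0(-3) = (-2)·(-9)/[(-1)·(-8)] = 9/4
L_1(-3) = (-1)·(-9)/[(1)·(-7)] = -9/7
L_2(-3) = (-1)·(-2)/[(8)·(7)] = 1/28
Sum: 6·(9/4) + (-9)·(-9/7) + 6·(1/28) = 177/7

177/7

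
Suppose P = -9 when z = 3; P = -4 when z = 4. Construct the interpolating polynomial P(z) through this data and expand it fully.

L_0(z) = (z - 4) / [-1] = -z + 4
L_1(z) = (z - 3) / [1] = z - 3
P(z) = (-9)·L_0 + (-4)·L_1
  (-9)·L_0(z) = 9z - 36
  (-4)·L_1(z) = -4z + 12
Adding term by term: 5z - 24

P(z) = 5z - 24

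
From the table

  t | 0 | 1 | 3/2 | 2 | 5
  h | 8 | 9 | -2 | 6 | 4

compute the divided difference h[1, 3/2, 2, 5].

-449/42

h[1,3/2] = (-2 - 9) / (3/2 - 1) = -22
h[3/2,2] = (6 - (-2)) / (2 - 3/2) = 16
h[2,5] = (4 - 6) / (5 - 2) = -2/3
h[1,3/2,2] = (16 - (-22)) / (2 - 1) = 38
h[3/2,2,5] = (-2/3 - 16) / (5 - 3/2) = -100/21
h[1,3/2,2,5] = (-100/21 - 38) / (5 - 1) = -449/42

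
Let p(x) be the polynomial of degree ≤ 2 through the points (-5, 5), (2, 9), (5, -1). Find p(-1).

419/35

Evaluate each Lagrange basis at x = -1:
L_0(-1) = (-3)·(-6)/[(-7)·(-10)] = 9/35
L_1(-1) = (4)·(-6)/[(7)·(-3)] = 8/7
L_2(-1) = (4)·(-3)/[(10)·(3)] = -2/5
Sum: 5·(9/35) + 9·(8/7) + (-1)·(-2/5) = 419/35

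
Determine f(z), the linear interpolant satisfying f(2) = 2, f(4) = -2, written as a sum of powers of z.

L_0(z) = (z - 4) / [-2] = -(1/2)z + 2
L_1(z) = (z - 2) / [2] = (1/2)z - 1
f(z) = 2·L_0 + (-2)·L_1
  2·L_0(z) = -z + 4
  (-2)·L_1(z) = -z + 2
Adding term by term: -2z + 6

f(z) = -2z + 6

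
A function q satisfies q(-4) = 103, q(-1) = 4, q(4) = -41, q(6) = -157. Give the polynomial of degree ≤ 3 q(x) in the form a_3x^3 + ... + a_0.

q(x) = -x^3 + 2x^2 - 2x - 1

Build the Lagrange basis polynomials:
L_0(x) = (x + 1)(x - 4)(x - 6) / [-240] = -(1/240)x^3 + (3/80)x^2 - (7/120)x - 1/10
L_1(x) = (x + 4)(x - 4)(x - 6) / [105] = (1/105)x^3 - (2/35)x^2 - (16/105)x + 32/35
L_2(x) = (x + 4)(x + 1)(x - 6) / [-80] = -(1/80)x^3 + (1/80)x^2 + (13/40)x + 3/10
L_3(x) = (x + 4)(x + 1)(x - 4) / [140] = (1/140)x^3 + (1/140)x^2 - (4/35)x - 4/35
q(x) = 103·L_0 + 4·L_1 + (-41)·L_2 + (-157)·L_3
  103·L_0(x) = -(103/240)x^3 + (309/80)x^2 - (721/120)x - 103/10
  4·L_1(x) = (4/105)x^3 - (8/35)x^2 - (64/105)x + 128/35
  (-41)·L_2(x) = (41/80)x^3 - (41/80)x^2 - (533/40)x - 123/10
  (-157)·L_3(x) = -(157/140)x^3 - (157/140)x^2 + (628/35)x + 628/35
Adding term by term: -x^3 + 2x^2 - 2x - 1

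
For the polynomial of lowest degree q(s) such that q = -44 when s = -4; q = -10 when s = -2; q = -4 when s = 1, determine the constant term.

0

Build the Lagrange basis polynomials:
L_0(s) = (s + 2)(s - 1) / [10] = (1/10)s^2 + (1/10)s - 1/5
L_1(s) = (s + 4)(s - 1) / [-6] = -(1/6)s^2 - (1/2)s + 2/3
L_2(s) = (s + 4)(s + 2) / [15] = (1/15)s^2 + (2/5)s + 8/15
q(s) = (-44)·L_0 + (-10)·L_1 + (-4)·L_2
Only the constant term is needed; take it from each L_i and combine:
(-44)·(-1/5) + (-10)·(2/3) + (-4)·(8/15) = 0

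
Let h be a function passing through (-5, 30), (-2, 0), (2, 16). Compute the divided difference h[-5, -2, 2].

h[-5,-2] = (0 - 30) / (-2 - (-5)) = -10
h[-2,2] = (16 - 0) / (2 - (-2)) = 4
h[-5,-2,2] = (4 - (-10)) / (2 - (-5)) = 2

2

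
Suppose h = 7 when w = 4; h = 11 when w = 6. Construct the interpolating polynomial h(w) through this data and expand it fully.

L_0(w) = (w - 6) / [-2] = -(1/2)w + 3
L_1(w) = (w - 4) / [2] = (1/2)w - 2
h(w) = 7·L_0 + 11·L_1
  7·L_0(w) = -(7/2)w + 21
  11·L_1(w) = (11/2)w - 22
Adding term by term: 2w - 1

h(w) = 2w - 1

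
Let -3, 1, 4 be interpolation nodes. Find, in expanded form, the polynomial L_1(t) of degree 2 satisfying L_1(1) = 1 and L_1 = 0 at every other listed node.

L_1(t) = (t + 3)(t - 4) / [(4)·(-3)]
       = (t^2 - t - 12) / (-12)

L_1(t) = -(1/12)t^2 + (1/12)t + 1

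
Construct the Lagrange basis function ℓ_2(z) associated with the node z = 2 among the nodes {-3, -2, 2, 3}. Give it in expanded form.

ℓ_2(z) = (z + 3)(z + 2)(z - 3) / [(5)·(4)·(-1)]
       = (z^3 + 2z^2 - 9z - 18) / (-20)

ℓ_2(z) = -(1/20)z^3 - (1/10)z^2 + (9/20)z + 9/10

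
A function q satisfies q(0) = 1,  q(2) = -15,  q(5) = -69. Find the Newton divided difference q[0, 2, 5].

-2

q[0,2] = (-15 - 1) / (2 - 0) = -8
q[2,5] = (-69 - (-15)) / (5 - 2) = -18
q[0,2,5] = (-18 - (-8)) / (5 - 0) = -2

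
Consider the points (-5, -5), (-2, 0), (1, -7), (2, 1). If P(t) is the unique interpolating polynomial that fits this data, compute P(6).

3338/21

L_0(6) = (8)·(5)·(4)/[(-3)·(-6)·(-7)] = -80/63
L_1(6) = (11)·(5)·(4)/[(3)·(-3)·(-4)] = 55/9
L_2(6) = (11)·(8)·(4)/[(6)·(3)·(-1)] = -176/9
L_3(6) = (11)·(8)·(5)/[(7)·(4)·(1)] = 110/7
Sum: (-5)·(-80/63) + 0 + (-7)·(-176/9) + 1·(110/7) = 3338/21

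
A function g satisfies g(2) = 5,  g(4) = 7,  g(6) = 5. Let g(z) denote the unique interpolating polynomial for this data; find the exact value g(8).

Evaluate each Lagrange basis at z = 8:
L_0(8) = (4)·(2)/[(-2)·(-4)] = 1
L_1(8) = (6)·(2)/[(2)·(-2)] = -3
L_2(8) = (6)·(4)/[(4)·(2)] = 3
Sum: 5·(1) + 7·(-3) + 5·(3) = -1

-1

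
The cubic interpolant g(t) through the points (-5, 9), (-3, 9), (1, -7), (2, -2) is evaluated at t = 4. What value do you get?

168/5

L_0(4) = (7)·(3)·(2)/[(-2)·(-6)·(-7)] = -1/2
L_1(4) = (9)·(3)·(2)/[(2)·(-4)·(-5)] = 27/20
L_2(4) = (9)·(7)·(2)/[(6)·(4)·(-1)] = -21/4
L_3(4) = (9)·(7)·(3)/[(7)·(5)·(1)] = 27/5
Sum: 9·(-1/2) + 9·(27/20) + (-7)·(-21/4) + (-2)·(27/5) = 168/5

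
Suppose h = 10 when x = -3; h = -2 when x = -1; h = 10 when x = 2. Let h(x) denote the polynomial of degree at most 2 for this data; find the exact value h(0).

-2

Using Newton's divided-difference form:
h[-3,-1] = (-2 - 10) / (-1 - (-3)) = -6
h[-1,2] = (10 - (-2)) / (2 - (-1)) = 4
h[-3,-1,2] = (4 - (-6)) / (2 - (-3)) = 2
h(0) = 10 + (-6)·(3) + 2·(3)·(1) = -2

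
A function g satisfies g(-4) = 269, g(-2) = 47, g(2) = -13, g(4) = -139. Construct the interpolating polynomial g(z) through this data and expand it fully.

Newton's divided differences:
g[-4,-2] = (47 - 269) / (-2 - (-4)) = -111
g[-2,2] = (-13 - 47) / (2 - (-2)) = -15
g[2,4] = (-139 - (-13)) / (4 - 2) = -63
g[-4,-2,2] = (-15 - (-111)) / (2 - (-4)) = 16
g[-2,2,4] = (-63 - (-15)) / (4 - (-2)) = -8
g[-4,-2,2,4] = (-8 - 16) / (4 - (-4)) = -3
g(z) = 269 + (-111)·(z + 4) + 16·(z + 4)(z + 2) + (-3)·(z + 4)(z + 2)(z - 2)
Expanding: g(z) = -3z^3 + 4z^2 - 3z + 1

g(z) = -3z^3 + 4z^2 - 3z + 1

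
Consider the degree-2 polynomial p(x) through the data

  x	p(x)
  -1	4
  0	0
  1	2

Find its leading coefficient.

3

L_0(x) = x(x - 1) / [2] = (1/2)x^2 - (1/2)x
L_1(x) = (x + 1)(x - 1) / [-1] = -x^2 + 1
L_2(x) = (x + 1)x / [2] = (1/2)x^2 + (1/2)x
p(x) = 4·L_0 + 0·L_1 + 2·L_2
Only the coefficient of x^2 is needed; take it from each L_i and combine:
4·(1/2) + 0·(-1) + 2·(1/2) = 3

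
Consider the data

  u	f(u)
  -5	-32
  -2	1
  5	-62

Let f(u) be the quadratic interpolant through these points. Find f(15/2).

-132

Using Newton's divided-difference form:
f[-5,-2] = (1 - (-32)) / (-2 - (-5)) = 11
f[-2,5] = (-62 - 1) / (5 - (-2)) = -9
f[-5,-2,5] = (-9 - 11) / (5 - (-5)) = -2
f(15/2) = -32 + 11·(25/2) + (-2)·(25/2)·(19/2) = -132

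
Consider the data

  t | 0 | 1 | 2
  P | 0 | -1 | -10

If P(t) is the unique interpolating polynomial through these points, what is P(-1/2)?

-5/2

Evaluate each Lagrange basis at t = -1/2:
L_0(-1/2) = (-3/2)·(-5/2)/[(-1)·(-2)] = 15/8
L_1(-1/2) = (-1/2)·(-5/2)/[(1)·(-1)] = -5/4
L_2(-1/2) = (-1/2)·(-3/2)/[(2)·(1)] = 3/8
Sum: 0 + (-1)·(-5/4) + (-10)·(3/8) = -5/2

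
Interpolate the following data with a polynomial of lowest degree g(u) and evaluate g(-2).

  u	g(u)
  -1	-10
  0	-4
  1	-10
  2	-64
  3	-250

L_0(-2) = (-2)·(-3)·(-4)·(-5)/[(-1)·(-2)·(-3)·(-4)] = 5
L_1(-2) = (-1)·(-3)·(-4)·(-5)/[(1)·(-1)·(-2)·(-3)] = -10
L_2(-2) = (-1)·(-2)·(-4)·(-5)/[(2)·(1)·(-1)·(-2)] = 10
L_3(-2) = (-1)·(-2)·(-3)·(-5)/[(3)·(2)·(1)·(-1)] = -5
L_4(-2) = (-1)·(-2)·(-3)·(-4)/[(4)·(3)·(2)·(1)] = 1
Sum: (-10)·(5) + (-4)·(-10) + (-10)·(10) + (-64)·(-5) + (-250)·(1) = -40

-40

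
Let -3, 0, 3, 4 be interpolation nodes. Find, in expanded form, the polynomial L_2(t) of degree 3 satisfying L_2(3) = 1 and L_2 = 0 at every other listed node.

L_2(t) = -(1/18)t^3 + (1/18)t^2 + (2/3)t

L_2(t) = (t + 3)t(t - 4) / [(6)·(3)·(-1)]
       = (t^3 - t^2 - 12t) / (-18)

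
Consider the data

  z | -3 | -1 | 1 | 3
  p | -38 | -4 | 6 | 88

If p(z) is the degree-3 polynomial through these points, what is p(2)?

Using Newton's divided-difference form:
p[-3,-1] = (-4 - (-38)) / (-1 - (-3)) = 17
p[-1,1] = (6 - (-4)) / (1 - (-1)) = 5
p[1,3] = (88 - 6) / (3 - 1) = 41
p[-3,-1,1] = (5 - 17) / (1 - (-3)) = -3
p[-1,1,3] = (41 - 5) / (3 - (-1)) = 9
p[-3,-1,1,3] = (9 - (-3)) / (3 - (-3)) = 2
p(2) = -38 + 17·(5) + (-3)·(5)·(3) + 2·(5)·(3)·(1) = 32

32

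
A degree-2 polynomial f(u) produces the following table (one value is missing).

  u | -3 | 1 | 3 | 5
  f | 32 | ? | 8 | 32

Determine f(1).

0

The 3 known values determine f uniquely (degree ≤ 2).
L_0(1) = (-2)·(-4)/[(-6)·(-8)] = 1/6
L_1(1) = (4)·(-4)/[(6)·(-2)] = 4/3
L_2(1) = (4)·(-2)/[(8)·(2)] = -1/2
Sum: 32·(1/6) + 8·(4/3) + 32·(-1/2) = 0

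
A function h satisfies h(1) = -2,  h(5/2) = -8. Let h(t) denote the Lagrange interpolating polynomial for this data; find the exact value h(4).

L_0(4) = (3/2)/[(-3/2)] = -1
L_1(4) = (3)/[(3/2)] = 2
Sum: (-2)·(-1) + (-8)·(2) = -14

-14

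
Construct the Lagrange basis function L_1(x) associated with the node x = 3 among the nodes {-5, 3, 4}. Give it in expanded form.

L_1(x) = (x + 5)(x - 4) / [(8)·(-1)]
       = (x^2 + x - 20) / (-8)

L_1(x) = -(1/8)x^2 - (1/8)x + 5/2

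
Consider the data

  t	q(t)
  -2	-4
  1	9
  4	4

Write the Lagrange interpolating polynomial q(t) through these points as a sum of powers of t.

q(t) = -t^2 + (10/3)t + 20/3

Build the Lagrange basis polynomials:
L_0(t) = (t - 1)(t - 4) / [18] = (1/18)t^2 - (5/18)t + 2/9
L_1(t) = (t + 2)(t - 4) / [-9] = -(1/9)t^2 + (2/9)t + 8/9
L_2(t) = (t + 2)(t - 1) / [18] = (1/18)t^2 + (1/18)t - 1/9
q(t) = (-4)·L_0 + 9·L_1 + 4·L_2
  (-4)·L_0(t) = -(2/9)t^2 + (10/9)t - 8/9
  9·L_1(t) = -t^2 + 2t + 8
  4·L_2(t) = (2/9)t^2 + (2/9)t - 4/9
Adding term by term: -t^2 + (10/3)t + 20/3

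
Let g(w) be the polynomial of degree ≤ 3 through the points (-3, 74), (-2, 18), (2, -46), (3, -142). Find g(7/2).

-437/2

Evaluate each Lagrange basis at w = 7/2:
L_0(7/2) = (11/2)·(3/2)·(1/2)/[(-1)·(-5)·(-6)] = -11/80
L_1(7/2) = (13/2)·(3/2)·(1/2)/[(1)·(-4)·(-5)] = 39/160
L_2(7/2) = (13/2)·(11/2)·(1/2)/[(5)·(4)·(-1)] = -143/160
L_3(7/2) = (13/2)·(11/2)·(3/2)/[(6)·(5)·(1)] = 143/80
Sum: 74·(-11/80) + 18·(39/160) + (-46)·(-143/160) + (-142)·(143/80) = -437/2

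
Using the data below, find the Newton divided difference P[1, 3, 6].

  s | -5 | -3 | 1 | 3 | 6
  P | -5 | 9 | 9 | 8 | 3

-7/30

P[1,3] = (8 - 9) / (3 - 1) = -1/2
P[3,6] = (3 - 8) / (6 - 3) = -5/3
P[1,3,6] = (-5/3 - (-1/2)) / (6 - 1) = -7/30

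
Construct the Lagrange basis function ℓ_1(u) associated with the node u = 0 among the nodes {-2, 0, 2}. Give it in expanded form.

ℓ_1(u) = (u + 2)(u - 2) / [(2)·(-2)]
       = (u^2 - 4) / (-4)

ℓ_1(u) = -(1/4)u^2 + 1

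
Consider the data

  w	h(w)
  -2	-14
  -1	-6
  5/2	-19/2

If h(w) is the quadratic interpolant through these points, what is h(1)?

Using Newton's divided-difference form:
h[-2,-1] = (-6 - (-14)) / (-1 - (-2)) = 8
h[-1,5/2] = (-19/2 - (-6)) / (5/2 - (-1)) = -1
h[-2,-1,5/2] = (-1 - 8) / (5/2 - (-2)) = -2
h(1) = -14 + 8·(3) + (-2)·(3)·(2) = -2

-2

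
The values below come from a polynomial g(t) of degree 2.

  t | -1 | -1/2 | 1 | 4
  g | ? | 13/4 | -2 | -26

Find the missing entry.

The 3 known values determine g uniquely (degree ≤ 2).
Evaluate each Lagrange basis at t = -1:
L_0(-1) = (-2)·(-5)/[(-3/2)·(-9/2)] = 40/27
L_1(-1) = (-1/2)·(-5)/[(3/2)·(-3)] = -5/9
L_2(-1) = (-1/2)·(-2)/[(9/2)·(3)] = 2/27
Sum: 13/4·(40/27) + (-2)·(-5/9) + (-26)·(2/27) = 4

4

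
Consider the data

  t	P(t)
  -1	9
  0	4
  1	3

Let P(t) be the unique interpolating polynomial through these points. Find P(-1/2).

6

L_0(-1/2) = (-1/2)·(-3/2)/[(-1)·(-2)] = 3/8
L_1(-1/2) = (1/2)·(-3/2)/[(1)·(-1)] = 3/4
L_2(-1/2) = (1/2)·(-1/2)/[(2)·(1)] = -1/8
Sum: 9·(3/8) + 4·(3/4) + 3·(-1/8) = 6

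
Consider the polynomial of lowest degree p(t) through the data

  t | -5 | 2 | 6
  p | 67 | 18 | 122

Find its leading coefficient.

3

L_0(t) = (t - 2)(t - 6) / [77] = (1/77)t^2 - (8/77)t + 12/77
L_1(t) = (t + 5)(t - 6) / [-28] = -(1/28)t^2 + (1/28)t + 15/14
L_2(t) = (t + 5)(t - 2) / [44] = (1/44)t^2 + (3/44)t - 5/22
p(t) = 67·L_0 + 18·L_1 + 122·L_2
Only the coefficient of t^2 is needed; take it from each L_i and combine:
67·(1/77) + 18·(-1/28) + 122·(1/44) = 3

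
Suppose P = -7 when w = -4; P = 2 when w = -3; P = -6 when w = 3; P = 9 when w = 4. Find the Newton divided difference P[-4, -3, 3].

P[-4,-3] = (2 - (-7)) / (-3 - (-4)) = 9
P[-3,3] = (-6 - 2) / (3 - (-3)) = -4/3
P[-4,-3,3] = (-4/3 - 9) / (3 - (-4)) = -31/21

-31/21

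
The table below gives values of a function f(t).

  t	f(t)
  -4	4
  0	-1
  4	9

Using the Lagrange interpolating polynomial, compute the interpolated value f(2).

17/8

Evaluate each Lagrange basis at t = 2:
L_0(2) = (2)·(-2)/[(-4)·(-8)] = -1/8
L_1(2) = (6)·(-2)/[(4)·(-4)] = 3/4
L_2(2) = (6)·(2)/[(8)·(4)] = 3/8
Sum: 4·(-1/8) + (-1)·(3/4) + 9·(3/8) = 17/8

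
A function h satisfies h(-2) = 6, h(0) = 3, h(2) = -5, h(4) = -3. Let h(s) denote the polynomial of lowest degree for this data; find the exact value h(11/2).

L_0(11/2) = (11/2)·(7/2)·(3/2)/[(-2)·(-4)·(-6)] = -77/128
L_1(11/2) = (15/2)·(7/2)·(3/2)/[(2)·(-2)·(-4)] = 315/128
L_2(11/2) = (15/2)·(11/2)·(3/2)/[(4)·(2)·(-2)] = -495/128
L_3(11/2) = (15/2)·(11/2)·(7/2)/[(6)·(4)·(2)] = 385/128
Sum: 6·(-77/128) + 3·(315/128) + (-5)·(-495/128) + (-3)·(385/128) = 1803/128

1803/128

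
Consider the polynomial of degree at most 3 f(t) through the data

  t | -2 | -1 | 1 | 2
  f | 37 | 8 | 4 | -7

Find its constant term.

Build the Lagrange basis polynomials:
L_0(t) = (t + 1)(t - 1)(t - 2) / [-12] = -(1/12)t^3 + (1/6)t^2 + (1/12)t - 1/6
L_1(t) = (t + 2)(t - 1)(t - 2) / [6] = (1/6)t^3 - (1/6)t^2 - (2/3)t + 2/3
L_2(t) = (t + 2)(t + 1)(t - 2) / [-6] = -(1/6)t^3 - (1/6)t^2 + (2/3)t + 2/3
L_3(t) = (t + 2)(t + 1)(t - 1) / [12] = (1/12)t^3 + (1/6)t^2 - (1/12)t - 1/6
f(t) = 37·L_0 + 8·L_1 + 4·L_2 + (-7)·L_3
Only the constant term is needed; take it from each L_i and combine:
37·(-1/6) + 8·(2/3) + 4·(2/3) + (-7)·(-1/6) = 3

3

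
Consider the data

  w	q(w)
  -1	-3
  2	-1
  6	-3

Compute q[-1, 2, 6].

-1/6

q[-1,2] = (-1 - (-3)) / (2 - (-1)) = 2/3
q[2,6] = (-3 - (-1)) / (6 - 2) = -1/2
q[-1,2,6] = (-1/2 - 2/3) / (6 - (-1)) = -1/6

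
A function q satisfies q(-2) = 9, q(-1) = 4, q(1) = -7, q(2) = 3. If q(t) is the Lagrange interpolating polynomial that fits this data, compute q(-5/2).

L_0(-5/2) = (-3/2)·(-7/2)·(-9/2)/[(-1)·(-3)·(-4)] = 63/32
L_1(-5/2) = (-1/2)·(-7/2)·(-9/2)/[(1)·(-2)·(-3)] = -21/16
L_2(-5/2) = (-1/2)·(-3/2)·(-9/2)/[(3)·(2)·(-1)] = 9/16
L_3(-5/2) = (-1/2)·(-3/2)·(-7/2)/[(4)·(3)·(1)] = -7/32
Sum: 9·(63/32) + 4·(-21/16) + (-7)·(9/16) + 3·(-7/32) = 63/8

63/8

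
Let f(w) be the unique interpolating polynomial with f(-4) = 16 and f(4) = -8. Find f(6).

-14

Evaluate each Lagrange basis at w = 6:
L_0(6) = (2)/[(-8)] = -1/4
L_1(6) = (10)/[(8)] = 5/4
Sum: 16·(-1/4) + (-8)·(5/4) = -14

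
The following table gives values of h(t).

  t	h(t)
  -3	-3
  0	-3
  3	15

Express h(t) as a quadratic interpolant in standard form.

Build the Lagrange basis polynomials:
L_0(t) = t(t - 3) / [18] = (1/18)t^2 - (1/6)t
L_1(t) = (t + 3)(t - 3) / [-9] = -(1/9)t^2 + 1
L_2(t) = (t + 3)t / [18] = (1/18)t^2 + (1/6)t
h(t) = (-3)·L_0 + (-3)·L_1 + 15·L_2
  (-3)·L_0(t) = -(1/6)t^2 + (1/2)t
  (-3)·L_1(t) = (1/3)t^2 - 3
  15·L_2(t) = (5/6)t^2 + (5/2)t
Adding term by term: t^2 + 3t - 3

h(t) = t^2 + 3t - 3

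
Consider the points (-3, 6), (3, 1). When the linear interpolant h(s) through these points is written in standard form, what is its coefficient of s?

-5/6

The leading coefficient equals the top divided difference h[-3,3].
h[-3,3] = (1 - 6) / (3 - (-3)) = -5/6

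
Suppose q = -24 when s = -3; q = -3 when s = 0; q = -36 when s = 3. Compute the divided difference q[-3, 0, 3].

q[-3,0] = (-3 - (-24)) / (0 - (-3)) = 7
q[0,3] = (-36 - (-3)) / (3 - 0) = -11
q[-3,0,3] = (-11 - 7) / (3 - (-3)) = -3

-3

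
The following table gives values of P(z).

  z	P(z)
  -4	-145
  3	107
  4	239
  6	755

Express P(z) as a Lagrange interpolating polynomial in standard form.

Build the Lagrange basis polynomials:
L_0(z) = (z - 3)(z - 4)(z - 6) / [-560] = -(1/560)z^3 + (13/560)z^2 - (27/280)z + 9/70
L_1(z) = (z + 4)(z - 4)(z - 6) / [21] = (1/21)z^3 - (2/7)z^2 - (16/21)z + 32/7
L_2(z) = (z + 4)(z - 3)(z - 6) / [-16] = -(1/16)z^3 + (5/16)z^2 + (9/8)z - 9/2
L_3(z) = (z + 4)(z - 3)(z - 4) / [60] = (1/60)z^3 - (1/20)z^2 - (4/15)z + 4/5
P(z) = (-145)·L_0 + 107·L_1 + 239·L_2 + 755·L_3
  (-145)·L_0(z) = (29/112)z^3 - (377/112)z^2 + (783/56)z - 261/14
  107·L_1(z) = (107/21)z^3 - (214/7)z^2 - (1712/21)z + 3424/7
  239·L_2(z) = -(239/16)z^3 + (1195/16)z^2 + (2151/8)z - 2151/2
  755·L_3(z) = (151/12)z^3 - (151/4)z^2 - (604/3)z + 604
Adding term by term: 3z^3 + 3z^2 - 1

P(z) = 3z^3 + 3z^2 - 1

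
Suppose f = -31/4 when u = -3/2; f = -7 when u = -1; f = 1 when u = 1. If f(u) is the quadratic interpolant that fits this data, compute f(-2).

-8

Using Newton's divided-difference form:
f[-3/2,-1] = (-7 - (-31/4)) / (-1 - (-3/2)) = 3/2
f[-1,1] = (1 - (-7)) / (1 - (-1)) = 4
f[-3/2,-1,1] = (4 - 3/2) / (1 - (-3/2)) = 1
f(-2) = -31/4 + (3/2)·(-1/2) + 1·(-1/2)·(-1) = -8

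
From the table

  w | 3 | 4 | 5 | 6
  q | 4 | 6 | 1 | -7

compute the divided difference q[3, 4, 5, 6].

2/3

q[3,4] = (6 - 4) / (4 - 3) = 2
q[4,5] = (1 - 6) / (5 - 4) = -5
q[5,6] = (-7 - 1) / (6 - 5) = -8
q[3,4,5] = (-5 - 2) / (5 - 3) = -7/2
q[4,5,6] = (-8 - (-5)) / (6 - 4) = -3/2
q[3,4,5,6] = (-3/2 - (-7/2)) / (6 - 3) = 2/3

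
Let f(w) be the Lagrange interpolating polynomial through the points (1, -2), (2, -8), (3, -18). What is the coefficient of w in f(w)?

0

Build the Lagrange basis polynomials:
L_0(w) = (w - 2)(w - 3) / [2] = (1/2)w^2 - (5/2)w + 3
L_1(w) = (w - 1)(w - 3) / [-1] = -w^2 + 4w - 3
L_2(w) = (w - 1)(w - 2) / [2] = (1/2)w^2 - (3/2)w + 1
f(w) = (-2)·L_0 + (-8)·L_1 + (-18)·L_2
Only the coefficient of w is needed; take it from each L_i and combine:
(-2)·(-5/2) + (-8)·(4) + (-18)·(-3/2) = 0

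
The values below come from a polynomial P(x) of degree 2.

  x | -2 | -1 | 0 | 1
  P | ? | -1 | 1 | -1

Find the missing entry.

-7

The 3 known values determine P uniquely (degree ≤ 2).
Evaluate each Lagrange basis at x = -2:
L_0(-2) = (-2)·(-3)/[(-1)·(-2)] = 3
L_1(-2) = (-1)·(-3)/[(1)·(-1)] = -3
L_2(-2) = (-1)·(-2)/[(2)·(1)] = 1
Sum: (-1)·(3) + 1·(-3) + (-1)·(1) = -7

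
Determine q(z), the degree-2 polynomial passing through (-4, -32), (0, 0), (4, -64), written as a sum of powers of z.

q(z) = -3z^2 - 4z

Build the Lagrange basis polynomials:
L_0(z) = z(z - 4) / [32] = (1/32)z^2 - (1/8)z
L_1(z) = (z + 4)(z - 4) / [-16] = -(1/16)z^2 + 1
L_2(z) = (z + 4)z / [32] = (1/32)z^2 + (1/8)z
q(z) = (-32)·L_0 + 0·L_1 + (-64)·L_2
  (-32)·L_0(z) = -z^2 + 4z
  0·L_1(z) = 0
  (-64)·L_2(z) = -2z^2 - 8z
Adding term by term: -3z^2 - 4z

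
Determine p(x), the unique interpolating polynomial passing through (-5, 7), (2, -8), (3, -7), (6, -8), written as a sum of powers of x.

L_0(x) = (x - 2)(x - 3)(x - 6) / [-616] = -(1/616)x^3 + (1/56)x^2 - (9/154)x + 9/154
L_1(x) = (x + 5)(x - 3)(x - 6) / [28] = (1/28)x^3 - (1/7)x^2 - (27/28)x + 45/14
L_2(x) = (x + 5)(x - 2)(x - 6) / [-24] = -(1/24)x^3 + (1/8)x^2 + (7/6)x - 5/2
L_3(x) = (x + 5)(x - 2)(x - 3) / [132] = (1/132)x^3 - (19/132)x + 5/22
p(x) = 7·L_0 + (-8)·L_1 + (-7)·L_2 + (-8)·L_3
  7·L_0(x) = -(1/88)x^3 + (1/8)x^2 - (9/22)x + 9/22
  (-8)·L_1(x) = -(2/7)x^3 + (8/7)x^2 + (54/7)x - 180/7
  (-7)·L_2(x) = (7/24)x^3 - (7/8)x^2 - (49/6)x + 35/2
  (-8)·L_3(x) = -(2/33)x^3 + (38/33)x - 20/11
Adding term by term: -(61/924)x^3 + (11/28)x^2 + (67/231)x - 741/77

p(x) = -(61/924)x^3 + (11/28)x^2 + (67/231)x - 741/77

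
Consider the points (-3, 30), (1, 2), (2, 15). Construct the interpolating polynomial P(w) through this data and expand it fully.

P(w) = 4w^2 + w - 3

Build the Lagrange basis polynomials:
L_0(w) = (w - 1)(w - 2) / [20] = (1/20)w^2 - (3/20)w + 1/10
L_1(w) = (w + 3)(w - 2) / [-4] = -(1/4)w^2 - (1/4)w + 3/2
L_2(w) = (w + 3)(w - 1) / [5] = (1/5)w^2 + (2/5)w - 3/5
P(w) = 30·L_0 + 2·L_1 + 15·L_2
  30·L_0(w) = (3/2)w^2 - (9/2)w + 3
  2·L_1(w) = -(1/2)w^2 - (1/2)w + 3
  15·L_2(w) = 3w^2 + 6w - 9
Adding term by term: 4w^2 + w - 3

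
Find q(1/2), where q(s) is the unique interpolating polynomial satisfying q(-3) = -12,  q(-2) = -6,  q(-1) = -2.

Evaluate each Lagrange basis at s = 1/2:
L_0(1/2) = (5/2)·(3/2)/[(-1)·(-2)] = 15/8
L_1(1/2) = (7/2)·(3/2)/[(1)·(-1)] = -21/4
L_2(1/2) = (7/2)·(5/2)/[(2)·(1)] = 35/8
Sum: (-12)·(15/8) + (-6)·(-21/4) + (-2)·(35/8) = 1/4

1/4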